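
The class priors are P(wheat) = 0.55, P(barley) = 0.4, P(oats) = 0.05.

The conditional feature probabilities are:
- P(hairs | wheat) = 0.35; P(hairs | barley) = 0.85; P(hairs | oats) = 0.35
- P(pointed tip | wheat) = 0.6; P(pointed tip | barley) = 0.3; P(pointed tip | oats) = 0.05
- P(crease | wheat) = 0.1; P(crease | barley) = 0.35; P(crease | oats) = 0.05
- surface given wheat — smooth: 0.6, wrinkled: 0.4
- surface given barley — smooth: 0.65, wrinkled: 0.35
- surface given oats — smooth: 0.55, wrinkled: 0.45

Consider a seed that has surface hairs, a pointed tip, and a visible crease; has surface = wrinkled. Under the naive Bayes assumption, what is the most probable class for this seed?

wheat: 0.55 × 0.35 × 0.6 × 0.1 × 0.4 = 0.00462
barley: 0.4 × 0.85 × 0.3 × 0.35 × 0.35 = 0.012495
oats: 0.05 × 0.35 × 0.05 × 0.05 × 0.45 = 0.0000196875
Highest score → barley.

barley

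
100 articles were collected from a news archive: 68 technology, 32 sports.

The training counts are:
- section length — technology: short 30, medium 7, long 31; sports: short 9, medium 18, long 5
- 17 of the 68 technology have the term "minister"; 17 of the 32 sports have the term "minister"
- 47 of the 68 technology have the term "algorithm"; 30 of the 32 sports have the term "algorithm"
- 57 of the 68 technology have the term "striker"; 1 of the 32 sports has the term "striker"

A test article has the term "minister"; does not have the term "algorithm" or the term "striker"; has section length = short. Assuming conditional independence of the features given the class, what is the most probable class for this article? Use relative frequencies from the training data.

technology: (68/100) × (30/68) × (17/68) × (21/68) × (11/68) ≈ 0.00374676
sports: (32/100) × (9/32) × (17/32) × (2/32) × (31/32) = 0.0028948974609375
Highest score → technology.

technology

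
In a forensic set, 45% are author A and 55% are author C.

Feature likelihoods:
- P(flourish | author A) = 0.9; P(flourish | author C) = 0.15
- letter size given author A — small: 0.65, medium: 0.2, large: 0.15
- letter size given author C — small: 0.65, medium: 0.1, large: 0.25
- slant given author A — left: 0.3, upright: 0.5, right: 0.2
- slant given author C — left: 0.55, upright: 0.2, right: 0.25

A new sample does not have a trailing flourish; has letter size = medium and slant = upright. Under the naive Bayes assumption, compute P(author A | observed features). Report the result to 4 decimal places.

0.3249

author A: 0.45 × (1−0.9) × 0.2 × 0.5 = 0.0045
author C: 0.55 × (1−0.15) × 0.1 × 0.2 = 0.00935
P(author A | x) = 0.0045 / 0.01385 ≈ 0.3249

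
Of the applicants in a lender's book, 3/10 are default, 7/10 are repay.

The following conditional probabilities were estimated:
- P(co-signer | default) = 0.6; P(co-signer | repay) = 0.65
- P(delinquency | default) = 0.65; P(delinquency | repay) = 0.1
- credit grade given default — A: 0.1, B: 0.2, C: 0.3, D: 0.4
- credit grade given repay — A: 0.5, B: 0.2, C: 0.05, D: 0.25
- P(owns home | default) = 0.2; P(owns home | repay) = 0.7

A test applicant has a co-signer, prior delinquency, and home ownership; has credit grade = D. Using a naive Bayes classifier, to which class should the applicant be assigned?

default: 0.3 × 0.6 × 0.65 × 0.4 × 0.2 = 0.00936
repay: 0.7 × 0.65 × 0.1 × 0.25 × 0.7 = 0.0079625
Highest score → default.

default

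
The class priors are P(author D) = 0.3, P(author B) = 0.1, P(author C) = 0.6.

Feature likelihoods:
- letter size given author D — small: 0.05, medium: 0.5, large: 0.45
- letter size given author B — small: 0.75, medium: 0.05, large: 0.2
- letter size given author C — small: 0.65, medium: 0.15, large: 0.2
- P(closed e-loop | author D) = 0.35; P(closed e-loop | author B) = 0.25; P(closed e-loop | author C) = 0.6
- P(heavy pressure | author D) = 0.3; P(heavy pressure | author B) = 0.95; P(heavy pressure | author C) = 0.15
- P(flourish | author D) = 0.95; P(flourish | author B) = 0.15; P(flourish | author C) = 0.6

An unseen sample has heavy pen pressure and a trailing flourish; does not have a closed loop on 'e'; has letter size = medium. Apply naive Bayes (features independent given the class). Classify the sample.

author D: 0.3 × 0.5 × (1−0.35) × 0.3 × 0.95 = 0.0277875
author B: 0.1 × 0.05 × (1−0.25) × 0.95 × 0.15 = 0.000534375
author C: 0.6 × 0.15 × (1−0.6) × 0.15 × 0.6 = 0.00324
Highest score → author D.

author D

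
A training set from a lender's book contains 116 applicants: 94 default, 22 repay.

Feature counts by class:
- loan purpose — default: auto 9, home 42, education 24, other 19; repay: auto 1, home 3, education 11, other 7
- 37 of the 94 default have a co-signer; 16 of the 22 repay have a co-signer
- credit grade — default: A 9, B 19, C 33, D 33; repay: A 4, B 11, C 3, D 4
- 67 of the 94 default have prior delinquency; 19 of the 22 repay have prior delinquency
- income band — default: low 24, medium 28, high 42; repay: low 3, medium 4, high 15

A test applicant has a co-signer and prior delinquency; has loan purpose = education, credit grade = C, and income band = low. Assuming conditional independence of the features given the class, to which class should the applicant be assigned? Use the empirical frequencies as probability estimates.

default: (94/116) × (24/94) × (37/94) × (33/94) × (67/94) × (24/94) ≈ 0.00520288
repay: (22/116) × (11/22) × (16/22) × (3/22) × (19/22) × (3/22) ≈ 0.00110754
Highest score → default.

default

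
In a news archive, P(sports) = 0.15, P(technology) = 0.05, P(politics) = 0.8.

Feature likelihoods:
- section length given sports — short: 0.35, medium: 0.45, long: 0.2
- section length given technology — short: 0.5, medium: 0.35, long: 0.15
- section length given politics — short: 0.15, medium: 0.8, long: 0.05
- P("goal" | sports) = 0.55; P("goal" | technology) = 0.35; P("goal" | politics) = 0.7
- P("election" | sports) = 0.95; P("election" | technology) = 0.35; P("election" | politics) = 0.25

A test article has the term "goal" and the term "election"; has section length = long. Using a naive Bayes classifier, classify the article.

sports

sports: 0.15 × 0.2 × 0.55 × 0.95 = 0.015675
technology: 0.05 × 0.15 × 0.35 × 0.35 = 0.00091875
politics: 0.8 × 0.05 × 0.7 × 0.25 = 0.007
Highest score → sports.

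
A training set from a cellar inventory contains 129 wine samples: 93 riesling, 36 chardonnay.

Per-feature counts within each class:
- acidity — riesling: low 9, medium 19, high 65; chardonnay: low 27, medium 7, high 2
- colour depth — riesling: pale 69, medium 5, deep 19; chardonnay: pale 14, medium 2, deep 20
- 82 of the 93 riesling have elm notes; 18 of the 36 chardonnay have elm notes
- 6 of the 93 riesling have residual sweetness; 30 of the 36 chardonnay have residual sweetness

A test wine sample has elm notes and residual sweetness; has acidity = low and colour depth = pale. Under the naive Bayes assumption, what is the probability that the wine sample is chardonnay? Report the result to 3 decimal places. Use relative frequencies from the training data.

riesling: (93/129) × (9/93) × (69/93) × (82/93) × (6/93) ≈ 0.00294454
chardonnay: (36/129) × (27/36) × (14/36) × (18/36) × (30/36) ≈ 0.0339147
P(chardonnay | x) = 0.0339147 / 0.03685924 ≈ 0.920

0.920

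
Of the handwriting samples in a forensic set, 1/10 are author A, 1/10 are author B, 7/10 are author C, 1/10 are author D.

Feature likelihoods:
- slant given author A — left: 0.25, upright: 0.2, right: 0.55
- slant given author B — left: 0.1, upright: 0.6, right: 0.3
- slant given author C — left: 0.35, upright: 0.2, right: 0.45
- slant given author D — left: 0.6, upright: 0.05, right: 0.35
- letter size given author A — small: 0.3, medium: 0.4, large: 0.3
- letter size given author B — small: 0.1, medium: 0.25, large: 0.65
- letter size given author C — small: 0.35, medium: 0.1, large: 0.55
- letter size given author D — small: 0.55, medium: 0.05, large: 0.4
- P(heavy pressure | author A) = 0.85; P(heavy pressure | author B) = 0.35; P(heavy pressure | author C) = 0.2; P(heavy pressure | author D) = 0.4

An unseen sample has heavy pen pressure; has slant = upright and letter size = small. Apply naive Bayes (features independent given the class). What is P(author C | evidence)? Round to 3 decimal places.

author A: 0.1 × 0.2 × 0.3 × 0.85 = 0.0051
author B: 0.1 × 0.6 × 0.1 × 0.35 = 0.0021
author C: 0.7 × 0.2 × 0.35 × 0.2 = 0.0098
author D: 0.1 × 0.05 × 0.55 × 0.4 = 0.0011
P(author C | x) = 0.0098 / 0.0181 ≈ 0.541

0.541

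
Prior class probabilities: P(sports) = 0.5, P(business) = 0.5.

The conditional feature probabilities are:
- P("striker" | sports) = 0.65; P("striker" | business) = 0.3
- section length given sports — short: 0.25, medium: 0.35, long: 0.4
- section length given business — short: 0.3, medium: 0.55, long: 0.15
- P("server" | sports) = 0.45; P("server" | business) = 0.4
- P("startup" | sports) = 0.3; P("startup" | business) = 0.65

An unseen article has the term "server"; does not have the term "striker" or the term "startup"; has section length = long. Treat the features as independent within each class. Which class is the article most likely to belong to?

sports: 0.5 × (1−0.65) × 0.4 × 0.45 × (1−0.3) = 0.02205
business: 0.5 × (1−0.3) × 0.15 × 0.4 × (1−0.65) = 0.00735
Highest score → sports.

sports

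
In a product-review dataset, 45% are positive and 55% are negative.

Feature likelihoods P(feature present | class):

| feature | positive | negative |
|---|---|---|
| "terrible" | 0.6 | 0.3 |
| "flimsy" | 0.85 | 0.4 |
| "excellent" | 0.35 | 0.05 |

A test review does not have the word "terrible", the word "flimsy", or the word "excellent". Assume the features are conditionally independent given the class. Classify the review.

negative

positive: 0.45 × (1−0.6) × (1−0.85) × (1−0.35) = 0.01755
negative: 0.55 × (1−0.3) × (1−0.4) × (1−0.05) = 0.21945
Highest score → negative.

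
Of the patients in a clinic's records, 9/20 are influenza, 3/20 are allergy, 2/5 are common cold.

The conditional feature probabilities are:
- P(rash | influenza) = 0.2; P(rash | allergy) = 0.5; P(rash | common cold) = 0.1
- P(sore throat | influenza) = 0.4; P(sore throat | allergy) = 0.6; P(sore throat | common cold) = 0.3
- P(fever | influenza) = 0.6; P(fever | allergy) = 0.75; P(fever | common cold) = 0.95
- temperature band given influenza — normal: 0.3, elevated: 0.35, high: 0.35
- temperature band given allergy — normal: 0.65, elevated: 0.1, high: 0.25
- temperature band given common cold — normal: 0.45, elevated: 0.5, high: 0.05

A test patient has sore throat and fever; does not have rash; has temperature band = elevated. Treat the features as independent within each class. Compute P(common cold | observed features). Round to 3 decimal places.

influenza: 0.45 × (1−0.2) × 0.4 × 0.6 × 0.35 = 0.03024
allergy: 0.15 × (1−0.5) × 0.6 × 0.75 × 0.1 = 0.003375
common cold: 0.4 × (1−0.1) × 0.3 × 0.95 × 0.5 = 0.0513
P(common cold | x) = 0.0513 / 0.084915 ≈ 0.604

0.604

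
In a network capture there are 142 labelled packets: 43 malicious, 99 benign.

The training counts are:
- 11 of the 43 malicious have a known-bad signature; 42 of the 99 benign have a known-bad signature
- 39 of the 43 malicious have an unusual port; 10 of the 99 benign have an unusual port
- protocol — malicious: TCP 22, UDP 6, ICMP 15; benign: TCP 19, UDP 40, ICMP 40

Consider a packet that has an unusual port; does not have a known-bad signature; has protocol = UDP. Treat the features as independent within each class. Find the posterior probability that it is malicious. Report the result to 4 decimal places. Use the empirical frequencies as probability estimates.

0.6352

malicious: (43/142) × (32/43) × (39/43) × (6/43) ≈ 0.0285194
benign: (99/142) × (57/99) × (10/99) × (40/99) ≈ 0.0163823
P(malicious | x) = 0.0285194 / 0.0449017 ≈ 0.6352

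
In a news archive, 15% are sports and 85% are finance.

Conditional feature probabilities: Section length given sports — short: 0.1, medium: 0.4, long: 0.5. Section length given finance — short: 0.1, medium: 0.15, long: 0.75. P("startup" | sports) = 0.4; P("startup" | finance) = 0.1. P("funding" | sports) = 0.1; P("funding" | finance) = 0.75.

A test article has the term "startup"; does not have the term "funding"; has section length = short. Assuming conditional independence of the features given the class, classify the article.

sports

sports: 0.15 × 0.1 × 0.4 × (1−0.1) = 0.0054
finance: 0.85 × 0.1 × 0.1 × (1−0.75) = 0.002125
Highest score → sports.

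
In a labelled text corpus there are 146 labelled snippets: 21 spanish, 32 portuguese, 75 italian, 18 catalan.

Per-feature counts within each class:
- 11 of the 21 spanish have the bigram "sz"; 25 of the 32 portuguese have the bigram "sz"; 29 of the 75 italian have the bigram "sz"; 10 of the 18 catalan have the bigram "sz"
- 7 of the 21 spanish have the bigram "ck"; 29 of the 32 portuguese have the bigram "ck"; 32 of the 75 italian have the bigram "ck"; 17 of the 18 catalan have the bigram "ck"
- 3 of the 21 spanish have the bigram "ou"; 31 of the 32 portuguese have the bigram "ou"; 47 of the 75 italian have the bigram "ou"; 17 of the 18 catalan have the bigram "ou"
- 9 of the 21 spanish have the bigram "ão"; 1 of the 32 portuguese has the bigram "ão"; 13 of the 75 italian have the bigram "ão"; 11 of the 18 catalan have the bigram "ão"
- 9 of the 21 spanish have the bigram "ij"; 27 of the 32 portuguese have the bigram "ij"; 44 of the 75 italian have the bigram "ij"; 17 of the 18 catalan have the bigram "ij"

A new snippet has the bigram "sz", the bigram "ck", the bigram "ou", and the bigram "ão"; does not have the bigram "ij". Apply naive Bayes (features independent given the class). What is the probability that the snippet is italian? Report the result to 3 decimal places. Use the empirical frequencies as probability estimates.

spanish: (21/146) × (11/21) × (7/21) × (3/21) × (9/21) × (12/21) ≈ 0.000878629
portuguese: (32/146) × (25/32) × (29/32) × (31/32) × (1/32) × (5/32) ≈ 0.000734035
italian: (75/146) × (29/75) × (32/75) × (47/75) × (13/75) × (31/75) ≈ 0.00380499
catalan: (18/146) × (10/18) × (17/18) × (17/18) × (11/18) × (1/18) ≈ 0.00207419
P(italian | x) = 0.00380499 / 0.007491844 ≈ 0.508

0.508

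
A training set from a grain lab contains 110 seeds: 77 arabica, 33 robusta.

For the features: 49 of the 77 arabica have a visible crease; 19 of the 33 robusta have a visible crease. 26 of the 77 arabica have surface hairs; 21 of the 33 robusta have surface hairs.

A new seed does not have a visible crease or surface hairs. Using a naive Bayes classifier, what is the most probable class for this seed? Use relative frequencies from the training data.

arabica

arabica: (77/110) × (28/77) × (51/77) ≈ 0.168595
robusta: (33/110) × (14/33) × (12/33) ≈ 0.046281
Highest score → arabica.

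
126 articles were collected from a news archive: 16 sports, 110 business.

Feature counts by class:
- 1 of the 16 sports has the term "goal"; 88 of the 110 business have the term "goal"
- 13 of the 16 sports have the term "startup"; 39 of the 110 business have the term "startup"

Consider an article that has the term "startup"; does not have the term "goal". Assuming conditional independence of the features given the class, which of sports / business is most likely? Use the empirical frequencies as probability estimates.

sports: (16/126) × (15/16) × (13/16) ≈ 0.0967262
business: (110/126) × (22/110) × (39/110) ≈ 0.0619048
Highest score → sports.

sports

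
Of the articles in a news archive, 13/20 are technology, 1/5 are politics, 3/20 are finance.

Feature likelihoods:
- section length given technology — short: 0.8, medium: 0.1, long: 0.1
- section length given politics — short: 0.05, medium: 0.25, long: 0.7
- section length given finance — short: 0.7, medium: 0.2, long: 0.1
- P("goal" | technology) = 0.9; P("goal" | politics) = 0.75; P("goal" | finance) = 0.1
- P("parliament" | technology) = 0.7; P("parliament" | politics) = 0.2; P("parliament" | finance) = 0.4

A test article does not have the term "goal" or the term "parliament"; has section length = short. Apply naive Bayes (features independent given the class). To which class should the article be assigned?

technology: 0.65 × 0.8 × (1−0.9) × (1−0.7) = 0.0156
politics: 0.2 × 0.05 × (1−0.75) × (1−0.2) = 0.002
finance: 0.15 × 0.7 × (1−0.1) × (1−0.4) = 0.0567
Highest score → finance.

finance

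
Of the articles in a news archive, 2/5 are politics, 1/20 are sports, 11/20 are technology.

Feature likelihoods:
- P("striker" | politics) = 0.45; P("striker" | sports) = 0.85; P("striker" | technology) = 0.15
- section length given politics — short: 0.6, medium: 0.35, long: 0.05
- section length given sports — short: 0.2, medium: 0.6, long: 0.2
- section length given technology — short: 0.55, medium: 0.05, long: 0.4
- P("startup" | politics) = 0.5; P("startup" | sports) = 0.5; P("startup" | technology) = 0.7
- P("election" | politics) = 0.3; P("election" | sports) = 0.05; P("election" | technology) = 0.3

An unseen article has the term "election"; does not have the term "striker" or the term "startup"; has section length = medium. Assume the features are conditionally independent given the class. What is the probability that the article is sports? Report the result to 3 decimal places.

politics: 0.4 × (1−0.45) × 0.35 × (1−0.5) × 0.3 = 0.01155
sports: 0.05 × (1−0.85) × 0.6 × (1−0.5) × 0.05 = 0.0001125
technology: 0.55 × (1−0.15) × 0.05 × (1−0.7) × 0.3 = 0.00210375
P(sports | x) = 0.0001125 / 0.01376625 ≈ 0.008

0.008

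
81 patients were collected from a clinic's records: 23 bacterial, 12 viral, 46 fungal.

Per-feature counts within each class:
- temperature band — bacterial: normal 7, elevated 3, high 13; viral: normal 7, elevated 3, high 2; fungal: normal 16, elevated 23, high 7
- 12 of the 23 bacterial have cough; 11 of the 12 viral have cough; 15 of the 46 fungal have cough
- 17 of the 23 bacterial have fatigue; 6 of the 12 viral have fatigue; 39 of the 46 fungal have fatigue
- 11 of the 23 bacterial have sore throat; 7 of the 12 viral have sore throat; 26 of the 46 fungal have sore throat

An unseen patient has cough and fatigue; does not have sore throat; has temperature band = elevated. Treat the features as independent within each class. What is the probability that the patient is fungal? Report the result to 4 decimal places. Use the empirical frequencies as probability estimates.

bacterial: (23/81) × (3/23) × (12/23) × (17/23) × (12/23) ≈ 0.00745185
viral: (12/81) × (3/12) × (11/12) × (6/12) × (5/12) ≈ 0.00707305
fungal: (46/81) × (23/46) × (15/46) × (39/46) × (20/46) ≈ 0.0341315
P(fungal | x) = 0.0341315 / 0.0486564 ≈ 0.7015

0.7015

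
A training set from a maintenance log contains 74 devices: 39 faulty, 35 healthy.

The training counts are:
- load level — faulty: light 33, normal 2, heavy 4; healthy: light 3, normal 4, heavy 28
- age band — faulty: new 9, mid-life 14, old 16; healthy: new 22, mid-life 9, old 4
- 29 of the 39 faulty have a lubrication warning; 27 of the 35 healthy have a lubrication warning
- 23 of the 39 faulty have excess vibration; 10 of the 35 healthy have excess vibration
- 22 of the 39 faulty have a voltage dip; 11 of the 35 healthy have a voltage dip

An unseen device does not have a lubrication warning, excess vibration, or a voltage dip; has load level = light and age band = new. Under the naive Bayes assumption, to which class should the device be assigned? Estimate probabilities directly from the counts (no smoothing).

faulty: (39/74) × (33/39) × (9/39) × (10/39) × (16/39) × (17/39) ≈ 0.00471884
healthy: (35/74) × (3/35) × (22/35) × (8/35) × (25/35) × (24/35) ≈ 0.00285287
Highest score → faulty.

faulty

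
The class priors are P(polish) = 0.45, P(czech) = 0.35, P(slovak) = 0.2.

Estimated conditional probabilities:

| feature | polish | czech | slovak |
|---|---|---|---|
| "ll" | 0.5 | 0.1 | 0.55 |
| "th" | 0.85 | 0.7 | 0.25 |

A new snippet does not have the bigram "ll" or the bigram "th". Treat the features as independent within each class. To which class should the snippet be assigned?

polish: 0.45 × (1−0.5) × (1−0.85) = 0.03375
czech: 0.35 × (1−0.1) × (1−0.7) = 0.0945
slovak: 0.2 × (1−0.55) × (1−0.25) = 0.0675
Highest score → czech.

czech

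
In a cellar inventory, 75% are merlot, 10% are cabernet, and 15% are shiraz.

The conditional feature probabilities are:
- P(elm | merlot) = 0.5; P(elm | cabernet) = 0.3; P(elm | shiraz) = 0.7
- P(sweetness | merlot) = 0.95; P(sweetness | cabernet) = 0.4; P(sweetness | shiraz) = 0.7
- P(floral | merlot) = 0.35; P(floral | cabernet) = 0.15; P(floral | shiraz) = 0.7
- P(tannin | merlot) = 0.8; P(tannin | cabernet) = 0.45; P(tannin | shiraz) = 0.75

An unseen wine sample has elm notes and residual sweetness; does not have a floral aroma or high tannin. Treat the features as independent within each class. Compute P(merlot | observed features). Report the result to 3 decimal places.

0.806

merlot: 0.75 × 0.5 × 0.95 × (1−0.35) × (1−0.8) = 0.0463125
cabernet: 0.1 × 0.3 × 0.4 × (1−0.15) × (1−0.45) = 0.00561
shiraz: 0.15 × 0.7 × 0.7 × (1−0.7) × (1−0.75) = 0.0055125
P(merlot | x) = 0.0463125 / 0.057435 ≈ 0.806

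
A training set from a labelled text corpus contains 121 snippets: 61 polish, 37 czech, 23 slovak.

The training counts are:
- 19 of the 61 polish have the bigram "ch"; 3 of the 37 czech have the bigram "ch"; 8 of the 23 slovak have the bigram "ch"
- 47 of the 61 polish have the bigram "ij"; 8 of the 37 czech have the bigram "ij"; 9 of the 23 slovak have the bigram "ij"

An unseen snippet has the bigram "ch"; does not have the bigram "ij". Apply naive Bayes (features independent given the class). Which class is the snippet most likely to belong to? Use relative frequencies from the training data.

polish: (61/121) × (19/61) × (14/61) ≈ 0.0360385
czech: (37/121) × (3/37) × (29/37) ≈ 0.0194327
slovak: (23/121) × (8/23) × (14/23) ≈ 0.0402443
Highest score → slovak.

slovak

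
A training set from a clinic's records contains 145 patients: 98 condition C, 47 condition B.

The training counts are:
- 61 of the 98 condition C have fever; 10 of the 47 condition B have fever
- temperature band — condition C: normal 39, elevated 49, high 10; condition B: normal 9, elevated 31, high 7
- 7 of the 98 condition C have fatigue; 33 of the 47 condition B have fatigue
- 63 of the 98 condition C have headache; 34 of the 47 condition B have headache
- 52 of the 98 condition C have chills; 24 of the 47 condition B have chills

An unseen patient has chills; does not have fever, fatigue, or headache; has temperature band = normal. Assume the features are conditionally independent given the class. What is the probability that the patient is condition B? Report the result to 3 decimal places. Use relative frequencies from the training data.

condition C: (98/145) × (37/98) × (39/98) × (91/98) × (35/98) × (52/98) ≈ 0.0178693
condition B: (47/145) × (37/47) × (9/47) × (14/47) × (13/47) × (24/47) ≈ 0.00205574
P(condition B | x) = 0.00205574 / 0.01992504 ≈ 0.103

0.103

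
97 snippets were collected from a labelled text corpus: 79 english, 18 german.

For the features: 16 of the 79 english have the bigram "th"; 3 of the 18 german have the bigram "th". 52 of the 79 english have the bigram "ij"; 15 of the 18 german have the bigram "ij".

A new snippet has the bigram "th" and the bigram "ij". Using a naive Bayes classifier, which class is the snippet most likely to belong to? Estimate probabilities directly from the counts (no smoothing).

english: (79/97) × (16/79) × (52/79) ≈ 0.108574
german: (18/97) × (3/18) × (15/18) ≈ 0.0257732
Highest score → english.

english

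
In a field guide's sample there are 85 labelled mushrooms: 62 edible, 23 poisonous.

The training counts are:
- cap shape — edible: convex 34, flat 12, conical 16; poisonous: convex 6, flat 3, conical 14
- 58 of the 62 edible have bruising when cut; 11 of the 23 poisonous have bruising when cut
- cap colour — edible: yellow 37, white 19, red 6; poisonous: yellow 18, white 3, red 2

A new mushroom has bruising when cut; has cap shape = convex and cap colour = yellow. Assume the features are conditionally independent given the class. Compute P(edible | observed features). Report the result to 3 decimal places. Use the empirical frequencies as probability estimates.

0.894

edible: (62/85) × (34/62) × (58/62) × (37/62) ≈ 0.223309
poisonous: (23/85) × (6/23) × (11/23) × (18/23) ≈ 0.0264205
P(edible | x) = 0.223309 / 0.2497295 ≈ 0.894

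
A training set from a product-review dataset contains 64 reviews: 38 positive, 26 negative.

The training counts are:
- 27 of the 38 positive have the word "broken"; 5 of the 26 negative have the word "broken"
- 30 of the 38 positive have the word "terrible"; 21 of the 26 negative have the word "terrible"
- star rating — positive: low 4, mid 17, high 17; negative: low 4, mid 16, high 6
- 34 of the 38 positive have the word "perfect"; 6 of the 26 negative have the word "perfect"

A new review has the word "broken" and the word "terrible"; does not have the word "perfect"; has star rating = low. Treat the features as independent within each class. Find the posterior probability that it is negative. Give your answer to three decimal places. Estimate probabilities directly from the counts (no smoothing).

0.669

positive: (38/64) × (27/38) × (30/38) × (4/38) × (4/38) ≈ 0.00369041
negative: (26/64) × (5/26) × (21/26) × (4/26) × (20/26) ≈ 0.00746757
P(negative | x) = 0.00746757 / 0.01115798 ≈ 0.669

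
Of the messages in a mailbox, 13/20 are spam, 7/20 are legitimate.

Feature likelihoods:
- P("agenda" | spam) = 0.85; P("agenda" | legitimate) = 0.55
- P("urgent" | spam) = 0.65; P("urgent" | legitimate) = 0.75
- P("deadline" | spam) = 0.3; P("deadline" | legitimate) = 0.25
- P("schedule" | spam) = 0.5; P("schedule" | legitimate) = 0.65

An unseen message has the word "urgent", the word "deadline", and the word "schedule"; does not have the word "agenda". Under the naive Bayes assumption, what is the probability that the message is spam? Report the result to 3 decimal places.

spam: 0.65 × (1−0.85) × 0.65 × 0.3 × 0.5 = 0.00950625
legitimate: 0.35 × (1−0.55) × 0.75 × 0.25 × 0.65 = 0.0191953125
P(spam | x) = 0.00950625 / 0.0287015625 ≈ 0.331

0.331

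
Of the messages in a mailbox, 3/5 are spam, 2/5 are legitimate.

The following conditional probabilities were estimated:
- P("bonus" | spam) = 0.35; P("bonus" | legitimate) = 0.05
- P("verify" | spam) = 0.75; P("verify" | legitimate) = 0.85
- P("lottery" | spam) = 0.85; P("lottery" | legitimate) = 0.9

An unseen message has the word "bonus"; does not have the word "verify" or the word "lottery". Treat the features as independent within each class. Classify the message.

spam

spam: 0.6 × 0.35 × (1−0.75) × (1−0.85) = 0.007875
legitimate: 0.4 × 0.05 × (1−0.85) × (1−0.9) = 0.0003
Highest score → spam.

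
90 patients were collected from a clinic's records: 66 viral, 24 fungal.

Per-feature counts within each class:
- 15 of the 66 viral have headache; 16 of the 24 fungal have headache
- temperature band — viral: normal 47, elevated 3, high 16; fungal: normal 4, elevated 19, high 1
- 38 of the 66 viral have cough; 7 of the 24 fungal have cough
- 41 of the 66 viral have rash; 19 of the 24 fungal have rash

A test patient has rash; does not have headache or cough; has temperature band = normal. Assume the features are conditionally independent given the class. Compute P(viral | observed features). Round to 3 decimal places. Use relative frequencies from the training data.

viral: (66/90) × (51/66) × (47/66) × (28/66) × (41/66) ≈ 0.10635
fungal: (24/90) × (8/24) × (4/24) × (17/24) × (19/24) ≈ 0.00830761
P(viral | x) = 0.10635 / 0.11465761 ≈ 0.928

0.928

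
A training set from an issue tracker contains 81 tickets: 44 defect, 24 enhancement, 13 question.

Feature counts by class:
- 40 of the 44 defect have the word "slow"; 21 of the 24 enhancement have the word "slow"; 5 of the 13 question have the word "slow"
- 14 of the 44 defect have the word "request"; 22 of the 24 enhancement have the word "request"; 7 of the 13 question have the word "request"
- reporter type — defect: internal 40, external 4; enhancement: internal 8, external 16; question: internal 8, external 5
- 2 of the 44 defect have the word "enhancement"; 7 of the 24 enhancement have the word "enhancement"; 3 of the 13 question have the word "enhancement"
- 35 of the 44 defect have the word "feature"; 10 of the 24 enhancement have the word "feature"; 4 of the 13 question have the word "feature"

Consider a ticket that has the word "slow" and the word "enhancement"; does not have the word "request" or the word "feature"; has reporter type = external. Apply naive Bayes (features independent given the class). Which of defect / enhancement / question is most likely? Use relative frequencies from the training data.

enhancement

defect: (44/81) × (40/44) × (30/44) × (4/44) × (2/44) × (9/44) ≈ 0.000284589
enhancement: (24/81) × (21/24) × (2/24) × (16/24) × (7/24) × (14/24) ≈ 0.00245056
question: (13/81) × (5/13) × (6/13) × (5/13) × (3/13) × (9/13) ≈ 0.00175064
Highest score → enhancement.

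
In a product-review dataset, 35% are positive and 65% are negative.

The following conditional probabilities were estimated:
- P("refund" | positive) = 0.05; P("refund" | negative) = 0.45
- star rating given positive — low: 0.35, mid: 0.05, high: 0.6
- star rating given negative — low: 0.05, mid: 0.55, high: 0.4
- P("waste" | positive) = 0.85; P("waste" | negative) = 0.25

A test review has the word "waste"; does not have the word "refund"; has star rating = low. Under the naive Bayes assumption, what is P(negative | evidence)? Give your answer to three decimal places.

positive: 0.35 × (1−0.05) × 0.35 × 0.85 = 0.09891875
negative: 0.65 × (1−0.45) × 0.05 × 0.25 = 0.00446875
P(negative | x) = 0.00446875 / 0.1033875 ≈ 0.043

0.043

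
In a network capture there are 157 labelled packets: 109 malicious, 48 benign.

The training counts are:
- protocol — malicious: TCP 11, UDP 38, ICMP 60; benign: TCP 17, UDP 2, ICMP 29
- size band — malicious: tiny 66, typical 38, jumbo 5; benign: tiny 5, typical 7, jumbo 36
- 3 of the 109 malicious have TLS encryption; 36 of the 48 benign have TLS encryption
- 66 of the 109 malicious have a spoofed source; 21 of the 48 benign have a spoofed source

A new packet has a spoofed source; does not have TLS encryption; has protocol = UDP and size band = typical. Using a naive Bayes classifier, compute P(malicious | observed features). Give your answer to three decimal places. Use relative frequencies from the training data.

malicious: (109/157) × (38/109) × (38/109) × (106/109) × (66/109) ≈ 0.0496864
benign: (48/157) × (2/48) × (7/48) × (12/48) × (21/48) ≈ 0.000203191
P(malicious | x) = 0.0496864 / 0.049889591 ≈ 0.996

0.996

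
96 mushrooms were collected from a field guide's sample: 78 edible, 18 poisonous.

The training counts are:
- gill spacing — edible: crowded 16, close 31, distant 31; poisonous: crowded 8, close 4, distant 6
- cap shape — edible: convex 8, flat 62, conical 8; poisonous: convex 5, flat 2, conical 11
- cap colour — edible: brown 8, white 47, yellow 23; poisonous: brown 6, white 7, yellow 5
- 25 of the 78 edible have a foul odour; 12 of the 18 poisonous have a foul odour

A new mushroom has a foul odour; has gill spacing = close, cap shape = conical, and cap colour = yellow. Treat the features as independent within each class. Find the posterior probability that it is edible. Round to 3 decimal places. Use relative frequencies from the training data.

0.399

edible: (78/96) × (31/78) × (8/78) × (23/78) × (25/78) ≈ 0.00313015
poisonous: (18/96) × (4/18) × (11/18) × (5/18) × (12/18) ≈ 0.00471536
P(edible | x) = 0.00313015 / 0.00784551 ≈ 0.399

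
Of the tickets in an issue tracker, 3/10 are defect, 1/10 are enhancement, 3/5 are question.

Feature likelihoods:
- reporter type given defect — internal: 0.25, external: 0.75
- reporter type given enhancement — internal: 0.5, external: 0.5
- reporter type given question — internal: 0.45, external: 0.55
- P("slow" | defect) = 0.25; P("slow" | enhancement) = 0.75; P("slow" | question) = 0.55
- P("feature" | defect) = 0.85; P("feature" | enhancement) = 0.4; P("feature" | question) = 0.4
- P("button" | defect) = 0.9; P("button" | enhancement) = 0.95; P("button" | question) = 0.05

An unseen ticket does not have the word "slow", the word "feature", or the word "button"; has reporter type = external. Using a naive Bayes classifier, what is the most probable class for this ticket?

question

defect: 0.3 × 0.75 × (1−0.25) × (1−0.85) × (1−0.9) = 0.00253125
enhancement: 0.1 × 0.5 × (1−0.75) × (1−0.4) × (1−0.95) = 0.000375
question: 0.6 × 0.55 × (1−0.55) × (1−0.4) × (1−0.05) = 0.084645
Highest score → question.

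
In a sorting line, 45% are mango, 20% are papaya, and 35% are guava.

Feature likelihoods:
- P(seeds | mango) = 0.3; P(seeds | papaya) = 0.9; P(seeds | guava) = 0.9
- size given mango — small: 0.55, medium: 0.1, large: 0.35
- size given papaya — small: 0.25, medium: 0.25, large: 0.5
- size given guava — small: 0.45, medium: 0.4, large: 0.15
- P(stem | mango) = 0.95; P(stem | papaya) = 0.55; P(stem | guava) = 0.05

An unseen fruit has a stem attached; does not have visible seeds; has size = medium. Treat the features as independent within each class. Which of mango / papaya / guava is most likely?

mango

mango: 0.45 × (1−0.3) × 0.1 × 0.95 = 0.029925
papaya: 0.2 × (1−0.9) × 0.25 × 0.55 = 0.00275
guava: 0.35 × (1−0.9) × 0.4 × 0.05 = 0.0007
Highest score → mango.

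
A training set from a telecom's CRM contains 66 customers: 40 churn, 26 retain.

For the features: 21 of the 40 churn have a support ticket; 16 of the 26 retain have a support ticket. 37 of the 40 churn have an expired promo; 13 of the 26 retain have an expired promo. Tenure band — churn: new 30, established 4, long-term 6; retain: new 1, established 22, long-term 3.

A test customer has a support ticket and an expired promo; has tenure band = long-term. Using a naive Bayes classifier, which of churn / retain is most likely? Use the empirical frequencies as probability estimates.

churn: (40/66) × (21/40) × (37/40) × (6/40) ≈ 0.0441477
retain: (26/66) × (16/26) × (13/26) × (3/26) ≈ 0.013986
Highest score → churn.

churn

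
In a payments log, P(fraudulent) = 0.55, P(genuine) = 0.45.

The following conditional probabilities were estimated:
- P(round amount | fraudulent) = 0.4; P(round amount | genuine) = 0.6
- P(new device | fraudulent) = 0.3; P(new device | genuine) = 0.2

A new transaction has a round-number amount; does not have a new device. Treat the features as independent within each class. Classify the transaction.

fraudulent: 0.55 × 0.4 × (1−0.3) = 0.154
genuine: 0.45 × 0.6 × (1−0.2) = 0.216
Highest score → genuine.

genuine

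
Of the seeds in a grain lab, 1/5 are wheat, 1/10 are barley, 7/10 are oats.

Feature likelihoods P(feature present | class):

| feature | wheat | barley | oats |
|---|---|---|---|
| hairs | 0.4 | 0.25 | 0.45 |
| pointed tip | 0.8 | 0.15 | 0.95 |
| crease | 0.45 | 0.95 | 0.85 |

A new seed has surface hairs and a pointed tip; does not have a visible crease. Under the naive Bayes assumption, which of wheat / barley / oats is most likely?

oats

wheat: 0.2 × 0.4 × 0.8 × (1−0.45) = 0.0352
barley: 0.1 × 0.25 × 0.15 × (1−0.95) = 0.0001875
oats: 0.7 × 0.45 × 0.95 × (1−0.85) = 0.0448875
Highest score → oats.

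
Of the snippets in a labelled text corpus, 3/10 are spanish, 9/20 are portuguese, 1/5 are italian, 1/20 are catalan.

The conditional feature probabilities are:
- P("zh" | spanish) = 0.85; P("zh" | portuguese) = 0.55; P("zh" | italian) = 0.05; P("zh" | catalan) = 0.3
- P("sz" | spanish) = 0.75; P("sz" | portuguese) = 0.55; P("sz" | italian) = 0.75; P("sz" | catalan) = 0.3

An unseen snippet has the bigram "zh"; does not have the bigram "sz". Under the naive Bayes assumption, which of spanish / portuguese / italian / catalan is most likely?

spanish: 0.3 × 0.85 × (1−0.75) = 0.06375
portuguese: 0.45 × 0.55 × (1−0.55) = 0.111375
italian: 0.2 × 0.05 × (1−0.75) = 0.0025
catalan: 0.05 × 0.3 × (1−0.3) = 0.0105
Highest score → portuguese.

portuguese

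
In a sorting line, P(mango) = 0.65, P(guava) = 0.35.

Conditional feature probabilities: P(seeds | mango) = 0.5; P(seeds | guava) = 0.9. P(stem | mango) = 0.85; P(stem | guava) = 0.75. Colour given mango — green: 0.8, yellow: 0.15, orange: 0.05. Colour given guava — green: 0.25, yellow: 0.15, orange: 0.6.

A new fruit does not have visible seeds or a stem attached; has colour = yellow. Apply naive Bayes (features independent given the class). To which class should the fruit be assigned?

mango

mango: 0.65 × (1−0.5) × (1−0.85) × 0.15 = 0.0073125
guava: 0.35 × (1−0.9) × (1−0.75) × 0.15 = 0.0013125
Highest score → mango.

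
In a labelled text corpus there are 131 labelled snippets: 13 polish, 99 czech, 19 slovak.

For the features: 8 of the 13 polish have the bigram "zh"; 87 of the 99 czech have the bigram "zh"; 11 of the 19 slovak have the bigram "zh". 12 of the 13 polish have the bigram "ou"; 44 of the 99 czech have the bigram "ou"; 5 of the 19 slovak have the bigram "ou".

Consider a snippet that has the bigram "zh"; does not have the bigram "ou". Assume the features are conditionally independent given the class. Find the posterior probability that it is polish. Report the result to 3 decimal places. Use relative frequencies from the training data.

0.011

polish: (13/131) × (8/13) × (1/13) ≈ 0.00469759
czech: (99/131) × (87/99) × (55/99) ≈ 0.368957
slovak: (19/131) × (11/19) × (14/19) ≈ 0.0618722
P(polish | x) = 0.00469759 / 0.43552679 ≈ 0.011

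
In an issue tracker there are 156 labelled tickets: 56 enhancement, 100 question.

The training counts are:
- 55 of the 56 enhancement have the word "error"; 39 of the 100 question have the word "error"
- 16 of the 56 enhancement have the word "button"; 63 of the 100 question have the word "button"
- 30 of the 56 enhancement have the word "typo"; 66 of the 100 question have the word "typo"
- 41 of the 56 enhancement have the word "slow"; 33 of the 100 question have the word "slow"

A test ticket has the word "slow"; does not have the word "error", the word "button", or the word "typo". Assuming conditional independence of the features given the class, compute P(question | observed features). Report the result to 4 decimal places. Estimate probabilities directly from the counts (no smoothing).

0.9125

enhancement: (56/156) × (1/56) × (40/56) × (26/56) × (41/56) ≈ 0.00155643
question: (100/156) × (61/100) × (37/100) × (34/100) × (33/100) ≈ 0.016233
P(question | x) = 0.016233 / 0.01778943 ≈ 0.9125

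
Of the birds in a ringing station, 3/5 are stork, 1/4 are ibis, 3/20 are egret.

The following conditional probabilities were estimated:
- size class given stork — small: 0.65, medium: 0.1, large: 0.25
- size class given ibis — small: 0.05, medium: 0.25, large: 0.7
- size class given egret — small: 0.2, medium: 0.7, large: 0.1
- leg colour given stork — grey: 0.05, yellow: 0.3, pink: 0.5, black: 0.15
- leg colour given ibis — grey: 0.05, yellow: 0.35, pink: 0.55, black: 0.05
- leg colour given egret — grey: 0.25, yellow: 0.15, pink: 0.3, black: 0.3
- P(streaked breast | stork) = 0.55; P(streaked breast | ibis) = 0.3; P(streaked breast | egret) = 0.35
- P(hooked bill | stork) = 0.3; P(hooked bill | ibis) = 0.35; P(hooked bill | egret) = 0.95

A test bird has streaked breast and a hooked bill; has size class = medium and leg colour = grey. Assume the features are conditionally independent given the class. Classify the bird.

stork: 0.6 × 0.1 × 0.05 × 0.55 × 0.3 = 0.000495
ibis: 0.25 × 0.25 × 0.05 × 0.3 × 0.35 = 0.000328125
egret: 0.15 × 0.7 × 0.25 × 0.35 × 0.95 = 0.008728125
Highest score → egret.

egret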